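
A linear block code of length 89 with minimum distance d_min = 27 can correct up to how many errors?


Correction capability = floor((d-1)/2) = floor((27-1)/2) = 13

13 errors


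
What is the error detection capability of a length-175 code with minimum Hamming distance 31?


Detection capability = d_min - 1 = 31 - 1 = 30

30 errors


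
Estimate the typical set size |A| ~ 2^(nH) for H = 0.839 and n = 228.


log2|A_typical| = nH = 228 * 0.839 = 191.292, so |A_typical| ~ 2^191.292 = 3.843e+57

3.843e+57


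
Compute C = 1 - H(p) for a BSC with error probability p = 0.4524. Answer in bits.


H(p) = -p*log2(p) - (1-p)*log2(1-p) = -0.4524*log2(0.4524) - 0.5476*log2(0.5476) = 0.517695 + 0.475758 = 0.9935. C = 1 - H(p) = 1 - 0.9935 = 0.0065

0.0065 bits


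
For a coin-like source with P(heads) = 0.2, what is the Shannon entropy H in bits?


H = -p*log2(p) - (1-p)*log2(1-p). -0.2*log2(0.2) = 0.464386; -0.8*log2(0.8) = 0.257542. H = 0.464386 + 0.257542 = 0.7219

0.7219 bits


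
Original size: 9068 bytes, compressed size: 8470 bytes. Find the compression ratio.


Ratio = original / compressed = 9068 / 8470 = 1.0706

1.0706


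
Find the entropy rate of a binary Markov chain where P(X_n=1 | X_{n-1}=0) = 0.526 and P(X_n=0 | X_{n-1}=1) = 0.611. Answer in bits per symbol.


Stationary distribution: pi_0 = p10/(p01+p10) = 0.5374, pi_1 = 0.4626. Entropy rate H' = pi_0*H(p01) + pi_1*H(p10) = 0.5374*0.998 + 0.4626*0.9642 = 0.9824

0.9824 bits/symbol


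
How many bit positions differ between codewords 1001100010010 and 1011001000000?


Count differing positions: . . ^ . ^ . ^ . ^ . . ^ . = 5 differences

5


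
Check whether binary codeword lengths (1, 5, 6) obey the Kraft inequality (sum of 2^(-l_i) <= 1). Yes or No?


Kraft sum = sum(2^(-l_i)) = 0.5469, need <= 1. Result: satisfied (a binary prefix-free code with these lengths exists)

Yes


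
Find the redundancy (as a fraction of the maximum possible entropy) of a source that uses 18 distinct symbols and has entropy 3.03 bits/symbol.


H_max = log2(K) = log2(18) = 4.1699 bits/symbol. Redundancy = 1 - H/H_max = 1 - 3.03/4.1699 = 1 - 0.7266 = 0.2734

0.2734


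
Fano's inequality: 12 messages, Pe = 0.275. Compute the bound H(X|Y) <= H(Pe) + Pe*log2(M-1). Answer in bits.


H(Pe) = -Pe*log2(Pe) - (1-Pe)*log2(1-Pe) = -0.275*log2(0.275) - 0.725*log2(0.725) = 0.512187 + 0.336362 = 0.8485. Pe*log2(M-1) = 0.275*log2(11) = 0.951344. Bound = H(Pe) + Pe*log2(M-1) = 0.512187 + 0.336362 + 0.951344 = 1.7999

1.7999 bits


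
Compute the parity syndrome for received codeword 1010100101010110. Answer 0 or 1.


Syndrome = XOR of all bits = 1 XOR 0 XOR 1 XOR 0 XOR 1 XOR 0 XOR 0 XOR 1 XOR 0 XOR 1 XOR 0 XOR 1 XOR 0 XOR 1 XOR 1 XOR 0 = 0

0


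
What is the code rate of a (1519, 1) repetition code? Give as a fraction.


Rate = k/n = 1/1519

1/1519


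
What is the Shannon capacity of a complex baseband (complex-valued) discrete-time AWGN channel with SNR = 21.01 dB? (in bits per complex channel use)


SNR_linear = 10^(21.01/10) = 126.1828; C = log2(1 + SNR_linear) = log2(1 + 126.1828) = 6.9908

6.9908 bits/channel use


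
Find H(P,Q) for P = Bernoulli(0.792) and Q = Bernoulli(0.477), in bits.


H(P,Q) = -p*log2(q) - (1-p)*log2(1-q). -0.792*log2(0.477) = 0.845808; -0.208*log2(0.523) = 0.194504. H(P,Q) = 0.845808 + 0.194504 = 1.0403

1.0403 bits


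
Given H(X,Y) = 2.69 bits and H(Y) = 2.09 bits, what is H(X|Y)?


H(X|Y) = H(X,Y) - H(Y) = 2.69 - 2.09 = 0.6

0.6 bits


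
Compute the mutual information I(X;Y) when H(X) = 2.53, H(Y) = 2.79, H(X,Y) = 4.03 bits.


I(X;Y) = H(X) + H(Y) - H(X,Y) = 2.53 + 2.79 - 4.03 = 1.29

1.29 bits


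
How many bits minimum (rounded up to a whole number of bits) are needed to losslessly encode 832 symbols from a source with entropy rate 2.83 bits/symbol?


Minimum bits >= n * H = 832 * 2.83 = 2354.56, rounded up to a whole number of bits = 2355

2355 bits


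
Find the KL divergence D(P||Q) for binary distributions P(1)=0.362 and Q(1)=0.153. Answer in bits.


KL = p*log2(p/q) + (1-p)*log2((1-p)/(1-q)) = 0.362*log2(0.362/0.153) + 0.638*log2(0.638/0.847) = 0.189

0.189 bits


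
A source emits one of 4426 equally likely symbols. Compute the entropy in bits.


H = log2(n) = log2(4426) = 12.1118

12.1118 bits


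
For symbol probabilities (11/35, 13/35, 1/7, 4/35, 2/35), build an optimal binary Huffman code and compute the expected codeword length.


Huffman construction (repeatedly merge the two least-probable nodes; each merge adds 1 bit to every symbol beneath it): 2/35 + 4/35 = 6/35; 1/7 + 6/35 = 11/35; 11/35 + 11/35 = 22/35; 13/35 + 22/35 = 1. Resulting codeword lengths (in the order the probabilities were given): (2, 1, 3, 4, 4). L_avg = sum(p_i * l_i) = 11/35*2 + 13/35*1 + 1/7*3 + 4/35*4 + 2/35*4 = 74/35 = 2.1143

2.1143 bits


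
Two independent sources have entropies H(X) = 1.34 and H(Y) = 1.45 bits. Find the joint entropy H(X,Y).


For independent variables, H(X,Y) = H(X) + H(Y) = 1.34 + 1.45 = 2.79

2.79 bits


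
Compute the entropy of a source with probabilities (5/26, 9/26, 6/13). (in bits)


H = -sum(p_i * log2(p_i)). Terms: -(5/26)*log2(5/26) = 0.457406; -(9/26)*log2(9/26) = 0.529794; -(6/13)*log2(6/13) = 0.514836. H = 0.457406 + 0.529794 + 0.514836 = 1.502

1.502 bits


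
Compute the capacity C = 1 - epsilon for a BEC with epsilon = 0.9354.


C = 1 - epsilon = 1 - 0.9354 = 0.0646

0.0646 bits


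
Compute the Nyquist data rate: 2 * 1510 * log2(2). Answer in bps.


Rate = 2 * B * log2(M) = 2 * 1510 * 1.0 = 3020.0

3020.0 bps


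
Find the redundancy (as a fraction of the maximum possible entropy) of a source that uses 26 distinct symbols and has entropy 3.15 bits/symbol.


H_max = log2(K) = log2(26) = 4.7004 bits/symbol. Redundancy = 1 - H/H_max = 1 - 3.15/4.7004 = 1 - 0.6702 = 0.3298

0.3298


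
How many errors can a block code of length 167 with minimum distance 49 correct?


Correction capability = floor((d-1)/2) = floor((49-1)/2) = 24

24 errors


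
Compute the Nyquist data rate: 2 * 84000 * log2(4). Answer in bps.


Rate = 2 * B * log2(M) = 2 * 84000 * 2.0 = 336000.0

336000.0 bps


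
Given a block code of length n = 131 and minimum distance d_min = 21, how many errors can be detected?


Detection capability = d_min - 1 = 21 - 1 = 20

20 errors


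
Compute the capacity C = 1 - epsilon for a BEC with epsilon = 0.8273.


C = 1 - epsilon = 1 - 0.8273 = 0.1727

0.1727 bits


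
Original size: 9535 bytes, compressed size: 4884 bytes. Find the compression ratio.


Ratio = original / compressed = 9535 / 4884 = 1.9523

1.9523


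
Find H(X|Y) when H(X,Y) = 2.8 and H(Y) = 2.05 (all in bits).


H(X|Y) = H(X,Y) - H(Y) = 2.8 - 2.05 = 0.75

0.75 bits


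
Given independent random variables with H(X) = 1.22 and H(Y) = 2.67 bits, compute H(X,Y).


For independent variables, H(X,Y) = H(X) + H(Y) = 1.22 + 2.67 = 3.89

3.89 bits


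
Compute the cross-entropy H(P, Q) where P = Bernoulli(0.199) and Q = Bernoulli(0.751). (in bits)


H(P,Q) = -p*log2(q) - (1-p)*log2(1-q). -0.199*log2(0.751) = 0.082210; -0.801*log2(0.249) = 1.606632. H(P,Q) = 0.082210 + 1.606632 = 1.6888

1.6888 bits


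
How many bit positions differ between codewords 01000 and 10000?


Count differing positions: ^ ^ . . . = 2 differences

2


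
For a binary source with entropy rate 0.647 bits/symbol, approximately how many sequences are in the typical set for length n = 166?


log2|A_typical| = nH = 166 * 0.647 = 107.402, so |A_typical| ~ 2^107.402 = 2.144e+32

2.144e+32


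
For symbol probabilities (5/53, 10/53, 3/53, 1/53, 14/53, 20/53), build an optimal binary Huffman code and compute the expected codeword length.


Huffman construction (repeatedly merge the two least-probable nodes; each merge adds 1 bit to every symbol beneath it): 1/53 + 3/53 = 4/53; 4/53 + 5/53 = 9/53; 9/53 + 10/53 = 19/53; 14/53 + 19/53 = 33/53; 20/53 + 33/53 = 1. Resulting codeword lengths (in the order the probabilities were given): (4, 3, 5, 5, 2, 1). L_avg = sum(p_i * l_i) = 5/53*4 + 10/53*3 + 3/53*5 + 1/53*5 + 14/53*2 + 20/53*1 = 118/53 = 2.2264

2.2264 bits


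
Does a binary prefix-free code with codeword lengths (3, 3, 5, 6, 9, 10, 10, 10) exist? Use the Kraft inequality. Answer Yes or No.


Kraft sum = sum(2^(-l_i)) = 0.3018, need <= 1. Result: satisfied (a binary prefix-free code with these lengths exists)

Yes


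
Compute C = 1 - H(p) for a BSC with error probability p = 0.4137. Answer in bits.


H(p) = -p*log2(p) - (1-p)*log2(1-p) = -0.4137*log2(0.4137) - 0.5863*log2(0.5863) = 0.526782 + 0.451620 = 0.9784. C = 1 - H(p) = 1 - 0.9784 = 0.0216

0.0216 bits


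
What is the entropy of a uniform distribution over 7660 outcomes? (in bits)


H = log2(n) = log2(7660) = 12.9031

12.9031 bits


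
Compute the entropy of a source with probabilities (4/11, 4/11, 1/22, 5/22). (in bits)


H = -sum(p_i * log2(p_i)). Terms: -(4/11)*log2(4/11) = 0.530702; -(4/11)*log2(4/11) = 0.530702; -(1/22)*log2(1/22) = 0.202701; -(5/22)*log2(5/22) = 0.485796. H = 0.530702 + 0.530702 + 0.202701 + 0.485796 = 1.7499

1.7499 bits


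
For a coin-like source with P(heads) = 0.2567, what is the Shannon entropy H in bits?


H = -p*log2(p) - (1-p)*log2(1-p). -0.2567*log2(0.2567) = 0.503606; -0.7433*log2(0.7433) = 0.318120. H = 0.503606 + 0.318120 = 0.8217

0.8217 bits


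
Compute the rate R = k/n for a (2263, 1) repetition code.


Rate = k/n = 1/2263

1/2263


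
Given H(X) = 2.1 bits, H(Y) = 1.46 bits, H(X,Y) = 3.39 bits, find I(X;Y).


I(X;Y) = H(X) + H(Y) - H(X,Y) = 2.1 + 1.46 - 3.39 = 0.17

0.17 bits


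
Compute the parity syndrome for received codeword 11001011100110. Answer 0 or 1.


Syndrome = XOR of all bits = 1 XOR 1 XOR 0 XOR 0 XOR 1 XOR 0 XOR 1 XOR 1 XOR 1 XOR 0 XOR 0 XOR 1 XOR 1 XOR 0 = 0

0


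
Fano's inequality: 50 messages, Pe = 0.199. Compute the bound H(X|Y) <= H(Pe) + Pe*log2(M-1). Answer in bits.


H(Pe) = -Pe*log2(Pe) - (1-Pe)*log2(1-Pe) = -0.199*log2(0.199) - 0.801*log2(0.801) = 0.463503 + 0.256421 = 0.7199. Pe*log2(M-1) = 0.199*log2(49) = 1.117327. Bound = H(Pe) + Pe*log2(M-1) = 0.463503 + 0.256421 + 1.117327 = 1.8373

1.8373 bits


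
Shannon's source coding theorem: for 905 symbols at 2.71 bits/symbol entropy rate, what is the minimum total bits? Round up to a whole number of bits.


Minimum bits >= n * H = 905 * 2.71 = 2452.55, rounded up to a whole number of bits = 2453

2453 bits


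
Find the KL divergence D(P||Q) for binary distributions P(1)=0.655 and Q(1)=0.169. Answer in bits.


KL = p*log2(p/q) + (1-p)*log2((1-p)/(1-q)) = 0.655*log2(0.655/0.169) + 0.345*log2(0.345/0.831) = 0.8426

0.8426 bits


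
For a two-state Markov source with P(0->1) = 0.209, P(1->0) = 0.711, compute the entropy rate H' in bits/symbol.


Stationary distribution: pi_0 = p10/(p01+p10) = 0.7728, pi_1 = 0.2272. Entropy rate H' = pi_0*H(p01) + pi_1*H(p10) = 0.7728*0.7396 + 0.2272*0.8674 = 0.7686

0.7686 bits/symbol


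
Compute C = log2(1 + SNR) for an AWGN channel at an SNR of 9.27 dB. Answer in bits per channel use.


SNR_linear = 10^(9.27/10) = 8.4528; C = log2(1 + SNR_linear) = log2(1 + 8.4528) = 3.2407

3.2407 bits/channel use


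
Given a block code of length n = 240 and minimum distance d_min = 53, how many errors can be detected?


Detection capability = d_min - 1 = 53 - 1 = 52

52 errors


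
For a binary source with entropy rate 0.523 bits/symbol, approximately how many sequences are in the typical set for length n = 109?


log2|A_typical| = nH = 109 * 0.523 = 57.007, so |A_typical| ~ 2^57.007 = 1.448e+17

1.448e+17


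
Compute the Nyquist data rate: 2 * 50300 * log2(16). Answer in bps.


Rate = 2 * B * log2(M) = 2 * 50300 * 4.0 = 402400.0

402400.0 bps


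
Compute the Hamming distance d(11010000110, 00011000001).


Count differing positions: ^ ^ . . ^ . . . ^ ^ ^ = 6 differences

6


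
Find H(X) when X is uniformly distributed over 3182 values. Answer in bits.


H = log2(n) = log2(3182) = 11.6357

11.6357 bits


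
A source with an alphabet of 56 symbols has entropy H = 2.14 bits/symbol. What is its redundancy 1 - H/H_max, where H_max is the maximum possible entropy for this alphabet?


H_max = log2(K) = log2(56) = 5.8074 bits/symbol. Redundancy = 1 - H/H_max = 1 - 2.14/5.8074 = 1 - 0.3685 = 0.6315

0.6315


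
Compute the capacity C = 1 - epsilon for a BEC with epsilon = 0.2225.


C = 1 - epsilon = 1 - 0.2225 = 0.7775

0.7775 bits


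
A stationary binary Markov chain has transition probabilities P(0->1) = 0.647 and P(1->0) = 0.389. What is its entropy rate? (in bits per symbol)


Stationary distribution: pi_0 = p10/(p01+p10) = 0.3755, pi_1 = 0.6245. Entropy rate H' = pi_0*H(p01) + pi_1*H(p10) = 0.3755*0.9367 + 0.6245*0.9642 = 0.9539

0.9539 bits/symbol


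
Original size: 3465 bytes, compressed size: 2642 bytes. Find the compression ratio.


Ratio = original / compressed = 3465 / 2642 = 1.3115

1.3115


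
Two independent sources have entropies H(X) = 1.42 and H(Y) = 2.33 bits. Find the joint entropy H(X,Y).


For independent variables, H(X,Y) = H(X) + H(Y) = 1.42 + 2.33 = 3.75

3.75 bits


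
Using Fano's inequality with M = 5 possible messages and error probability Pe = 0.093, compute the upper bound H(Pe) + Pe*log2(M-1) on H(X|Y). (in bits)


H(Pe) = -Pe*log2(Pe) - (1-Pe)*log2(1-Pe) = -0.093*log2(0.093) - 0.907*log2(0.907) = 0.318676 + 0.127729 = 0.4464. Pe*log2(M-1) = 0.093*log2(4) = 0.186000. Bound = H(Pe) + Pe*log2(M-1) = 0.318676 + 0.127729 + 0.186000 = 0.6324

0.6324 bits


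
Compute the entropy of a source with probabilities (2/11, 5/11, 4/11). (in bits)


H = -sum(p_i * log2(p_i)). Terms: -(2/11)*log2(2/11) = 0.447169; -(5/11)*log2(5/11) = 0.517047; -(4/11)*log2(4/11) = 0.530702. H = 0.447169 + 0.517047 + 0.530702 = 1.4949

1.4949 bits


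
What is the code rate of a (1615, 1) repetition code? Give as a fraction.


Rate = k/n = 1/1615

1/1615


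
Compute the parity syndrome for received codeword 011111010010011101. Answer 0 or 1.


Syndrome = XOR of all bits = 0 XOR 1 XOR 1 XOR 1 XOR 1 XOR 1 XOR 0 XOR 1 XOR 0 XOR 0 XOR 1 XOR 0 XOR 0 XOR 1 XOR 1 XOR 1 XOR 0 XOR 1 = 1

1


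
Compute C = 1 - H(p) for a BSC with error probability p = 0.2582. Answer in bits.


H(p) = -p*log2(p) - (1-p)*log2(1-p) = -0.2582*log2(0.2582) - 0.7418*log2(0.7418) = 0.504378 + 0.319640 = 0.824. C = 1 - H(p) = 1 - 0.824 = 0.176

0.176 bits


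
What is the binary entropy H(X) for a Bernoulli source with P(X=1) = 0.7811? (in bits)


H = -p*log2(p) - (1-p)*log2(1-p). -0.7811*log2(0.7811) = 0.278400; -0.2189*log2(0.2189) = 0.479754. H = 0.278400 + 0.479754 = 0.7582

0.7582 bits


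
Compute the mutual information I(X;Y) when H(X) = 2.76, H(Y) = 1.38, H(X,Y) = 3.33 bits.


I(X;Y) = H(X) + H(Y) - H(X,Y) = 2.76 + 1.38 - 3.33 = 0.81

0.81 bits


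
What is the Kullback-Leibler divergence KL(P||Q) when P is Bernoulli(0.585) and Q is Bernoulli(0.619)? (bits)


KL = p*log2(p/q) + (1-p)*log2((1-p)/(1-q)) = 0.585*log2(0.585/0.619) + 0.415*log2(0.415/0.381) = 0.0035

0.0035 bits


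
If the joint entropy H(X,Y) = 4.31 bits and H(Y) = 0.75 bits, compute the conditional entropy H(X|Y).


H(X|Y) = H(X,Y) - H(Y) = 4.31 - 0.75 = 3.56

3.56 bits


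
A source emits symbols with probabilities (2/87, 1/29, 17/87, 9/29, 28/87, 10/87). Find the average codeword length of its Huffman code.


Huffman construction (repeatedly merge the two least-probable nodes; each merge adds 1 bit to every symbol beneath it): 2/87 + 1/29 = 5/87; 5/87 + 10/87 = 5/29; 5/29 + 17/87 = 32/87; 9/29 + 28/87 = 55/87; 32/87 + 55/87 = 1. Resulting codeword lengths (in the order the probabilities were given): (4, 4, 2, 2, 2, 3). L_avg = sum(p_i * l_i) = 2/87*4 + 1/29*4 + 17/87*2 + 9/29*2 + 28/87*2 + 10/87*3 = 194/87 = 2.2299

2.2299 bits


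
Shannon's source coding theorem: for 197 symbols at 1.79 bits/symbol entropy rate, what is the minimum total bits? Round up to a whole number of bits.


Minimum bits >= n * H = 197 * 1.79 = 352.63, rounded up to a whole number of bits = 353

353 bits


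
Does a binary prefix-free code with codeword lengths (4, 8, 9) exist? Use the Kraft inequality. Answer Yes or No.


Kraft sum = sum(2^(-l_i)) = 0.0684, need <= 1. Result: satisfied (a binary prefix-free code with these lengths exists)

Yes


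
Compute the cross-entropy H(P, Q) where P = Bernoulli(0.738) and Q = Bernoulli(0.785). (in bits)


H(P,Q) = -p*log2(q) - (1-p)*log2(1-q). -0.738*log2(0.785) = 0.257736; -0.262*log2(0.215) = 0.581009. H(P,Q) = 0.257736 + 0.581009 = 0.8387

0.8387 bits


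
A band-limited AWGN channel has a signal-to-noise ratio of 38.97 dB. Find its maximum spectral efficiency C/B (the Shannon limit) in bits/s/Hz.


SNR_linear = 10^(38.97/10) = 7888.6012; C/B = log2(1 + SNR_linear) = log2(1 + 7888.6012) = 12.9457

12.9457 bits/s/Hz


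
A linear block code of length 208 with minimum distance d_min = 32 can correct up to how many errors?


Correction capability = floor((d-1)/2) = floor((32-1)/2) = 15

15 errors


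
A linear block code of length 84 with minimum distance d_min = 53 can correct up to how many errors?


Correction capability = floor((d-1)/2) = floor((53-1)/2) = 26

26 errors


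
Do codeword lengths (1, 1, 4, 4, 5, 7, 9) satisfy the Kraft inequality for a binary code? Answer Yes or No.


Kraft sum = sum(2^(-l_i)) = 1.166, need <= 1. Result: violated (a binary prefix-free code with these lengths cannot exist)

No


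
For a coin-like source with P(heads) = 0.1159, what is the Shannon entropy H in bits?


H = -p*log2(p) - (1-p)*log2(1-p). -0.1159*log2(0.1159) = 0.360339; -0.8841*log2(0.8841) = 0.157121. H = 0.360339 + 0.157121 = 0.5175

0.5175 bits


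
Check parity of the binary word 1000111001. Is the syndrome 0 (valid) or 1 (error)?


Syndrome = XOR of all bits = 1 XOR 0 XOR 0 XOR 0 XOR 1 XOR 1 XOR 1 XOR 0 XOR 0 XOR 1 = 1

1


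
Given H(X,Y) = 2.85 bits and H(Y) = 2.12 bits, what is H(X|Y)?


H(X|Y) = H(X,Y) - H(Y) = 2.85 - 2.12 = 0.73

0.73 bits


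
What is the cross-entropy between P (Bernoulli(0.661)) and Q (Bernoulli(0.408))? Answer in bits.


H(P,Q) = -p*log2(q) - (1-p)*log2(1-q). -0.661*log2(0.408) = 0.854910; -0.339*log2(0.592) = 0.256396. H(P,Q) = 0.854910 + 0.256396 = 1.1113

1.1113 bits


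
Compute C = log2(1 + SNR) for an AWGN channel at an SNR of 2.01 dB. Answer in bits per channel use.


SNR_linear = 10^(2.01/10) = 1.5885; C = log2(1 + SNR_linear) = log2(1 + 1.5885) = 1.3721

1.3721 bits/channel use


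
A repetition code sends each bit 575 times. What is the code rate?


Rate = k/n = 1/575

1/575


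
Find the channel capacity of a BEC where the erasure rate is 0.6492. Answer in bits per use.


C = 1 - epsilon = 1 - 0.6492 = 0.3508

0.3508 bits


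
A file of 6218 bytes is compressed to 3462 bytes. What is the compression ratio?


Ratio = original / compressed = 6218 / 3462 = 1.7961

1.7961


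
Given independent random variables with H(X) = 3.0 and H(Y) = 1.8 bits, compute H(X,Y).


For independent variables, H(X,Y) = H(X) + H(Y) = 3.0 + 1.8 = 4.8

4.8 bits


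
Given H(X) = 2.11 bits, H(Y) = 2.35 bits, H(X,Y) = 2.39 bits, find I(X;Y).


I(X;Y) = H(X) + H(Y) - H(X,Y) = 2.11 + 2.35 - 2.39 = 2.07

2.07 bits


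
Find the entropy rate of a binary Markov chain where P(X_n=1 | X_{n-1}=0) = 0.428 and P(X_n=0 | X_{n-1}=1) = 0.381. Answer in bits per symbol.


Stationary distribution: pi_0 = p10/(p01+p10) = 0.471, pi_1 = 0.529. Entropy rate H' = pi_0*H(p01) + pi_1*H(p10) = 0.471*0.985 + 0.529*0.9587 = 0.9711

0.9711 bits/symbol


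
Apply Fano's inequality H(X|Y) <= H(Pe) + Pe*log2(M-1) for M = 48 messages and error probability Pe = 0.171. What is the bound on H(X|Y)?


H(Pe) = -Pe*log2(Pe) - (1-Pe)*log2(1-Pe) = -0.171*log2(0.171) - 0.829*log2(0.829) = 0.435696 + 0.224291 = 0.66. Pe*log2(M-1) = 0.171*log2(47) = 0.949835. Bound = H(Pe) + Pe*log2(M-1) = 0.435696 + 0.224291 + 0.949835 = 1.6098

1.6098 bits


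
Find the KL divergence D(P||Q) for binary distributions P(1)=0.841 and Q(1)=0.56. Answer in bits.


KL = p*log2(p/q) + (1-p)*log2((1-p)/(1-q)) = 0.841*log2(0.841/0.56) + 0.159*log2(0.159/0.44) = 0.2599

0.2599 bits


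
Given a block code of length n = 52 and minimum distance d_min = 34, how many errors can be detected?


Detection capability = d_min - 1 = 34 - 1 = 33

33 errors


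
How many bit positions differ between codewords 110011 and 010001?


Count differing positions: ^ . . . ^ . = 2 differences

2


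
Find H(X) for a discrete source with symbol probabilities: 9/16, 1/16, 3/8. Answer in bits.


H = -sum(p_i * log2(p_i)). Terms: -(9/16)*log2(9/16) = 0.466917; -(1/16)*log2(1/16) = 0.250000; -(3/8)*log2(3/8) = 0.530639. H = 0.466917 + 0.250000 + 0.530639 = 1.2476

1.2476 bits


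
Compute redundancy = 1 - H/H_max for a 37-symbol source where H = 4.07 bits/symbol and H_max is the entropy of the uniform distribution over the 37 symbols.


H_max = log2(K) = log2(37) = 5.2095 bits/symbol. Redundancy = 1 - H/H_max = 1 - 4.07/5.2095 = 1 - 0.7813 = 0.2187

0.2187


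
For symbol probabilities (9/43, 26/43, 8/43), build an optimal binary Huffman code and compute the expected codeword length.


Huffman construction (repeatedly merge the two least-probable nodes; each merge adds 1 bit to every symbol beneath it): 8/43 + 9/43 = 17/43; 17/43 + 26/43 = 1. Resulting codeword lengths (in the order the probabilities were given): (2, 1, 2). L_avg = sum(p_i * l_i) = 9/43*2 + 26/43*1 + 8/43*2 = 60/43 = 1.3953

1.3953 bits


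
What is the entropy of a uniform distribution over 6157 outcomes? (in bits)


H = log2(n) = log2(6157) = 12.588

12.588 bits


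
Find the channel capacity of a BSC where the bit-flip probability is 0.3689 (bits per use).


H(p) = -p*log2(p) - (1-p)*log2(1-p) = -0.3689*log2(0.3689) - 0.6311*log2(0.6311) = 0.530736 + 0.419088 = 0.9498. C = 1 - H(p) = 1 - 0.9498 = 0.0502

0.0502 bits


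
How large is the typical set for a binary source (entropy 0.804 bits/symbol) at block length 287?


log2|A_typical| = nH = 287 * 0.804 = 230.748, so |A_typical| ~ 2^230.748 = 2.898e+69

2.898e+69


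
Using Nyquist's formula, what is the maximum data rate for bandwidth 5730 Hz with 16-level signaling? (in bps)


Rate = 2 * B * log2(M) = 2 * 5730 * 4.0 = 45840.0

45840.0 bps


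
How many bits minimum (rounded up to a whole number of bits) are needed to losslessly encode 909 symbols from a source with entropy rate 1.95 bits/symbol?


Minimum bits >= n * H = 909 * 1.95 = 1772.55, rounded up to a whole number of bits = 1773

1773 bits


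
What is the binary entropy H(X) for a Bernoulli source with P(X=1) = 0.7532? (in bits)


H = -p*log2(p) - (1-p)*log2(1-p). -0.7532*log2(0.7532) = 0.307980; -0.2468*log2(0.2468) = 0.498187. H = 0.307980 + 0.498187 = 0.8062

0.8062 bits


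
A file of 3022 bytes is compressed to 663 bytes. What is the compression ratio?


Ratio = original / compressed = 3022 / 663 = 4.5581

4.5581


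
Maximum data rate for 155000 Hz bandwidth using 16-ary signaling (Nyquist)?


Rate = 2 * B * log2(M) = 2 * 155000 * 4.0 = 1240000.0

1240000.0 bps


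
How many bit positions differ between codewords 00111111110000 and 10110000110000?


Count differing positions: ^ . . . ^ ^ ^ ^ . . . . . . = 5 differences

5


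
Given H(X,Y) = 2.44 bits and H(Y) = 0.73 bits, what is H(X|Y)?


H(X|Y) = H(X,Y) - H(Y) = 2.44 - 0.73 = 1.71

1.71 bits


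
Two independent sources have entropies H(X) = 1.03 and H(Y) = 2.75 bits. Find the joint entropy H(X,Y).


For independent variables, H(X,Y) = H(X) + H(Y) = 1.03 + 2.75 = 3.78

3.78 bits


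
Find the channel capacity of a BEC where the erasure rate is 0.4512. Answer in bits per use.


C = 1 - epsilon = 1 - 0.4512 = 0.5488

0.5488 bits


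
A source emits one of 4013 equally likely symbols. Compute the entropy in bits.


H = log2(n) = log2(4013) = 11.9705

11.9705 bits


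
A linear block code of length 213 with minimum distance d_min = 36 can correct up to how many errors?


Correction capability = floor((d-1)/2) = floor((36-1)/2) = 17

17 errors


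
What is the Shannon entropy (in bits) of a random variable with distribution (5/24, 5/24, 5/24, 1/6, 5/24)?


H = -sum(p_i * log2(p_i)). Terms: -(5/24)*log2(5/24) = 0.471466; -(5/24)*log2(5/24) = 0.471466; -(5/24)*log2(5/24) = 0.471466; -(1/6)*log2(1/6) = 0.430827; -(5/24)*log2(5/24) = 0.471466. H = 0.471466 + 0.471466 + 0.471466 + 0.430827 + 0.471466 = 2.3167

2.3167 bits


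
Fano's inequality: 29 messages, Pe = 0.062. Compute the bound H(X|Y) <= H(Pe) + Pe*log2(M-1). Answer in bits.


H(Pe) = -Pe*log2(Pe) - (1-Pe)*log2(1-Pe) = -0.062*log2(0.062) - 0.938*log2(0.938) = 0.248718 + 0.086615 = 0.3353. Pe*log2(M-1) = 0.062*log2(28) = 0.298056. Bound = H(Pe) + Pe*log2(M-1) = 0.248718 + 0.086615 + 0.298056 = 0.6334

0.6334 bits


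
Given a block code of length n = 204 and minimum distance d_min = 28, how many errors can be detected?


Detection capability = d_min - 1 = 28 - 1 = 27

27 errors


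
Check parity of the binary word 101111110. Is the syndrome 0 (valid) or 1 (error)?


Syndrome = XOR of all bits = 1 XOR 0 XOR 1 XOR 1 XOR 1 XOR 1 XOR 1 XOR 1 XOR 0 = 1

1


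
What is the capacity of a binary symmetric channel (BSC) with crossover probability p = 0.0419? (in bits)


H(p) = -p*log2(p) - (1-p)*log2(1-p) = -0.0419*log2(0.0419) - 0.9581*log2(0.9581) = 0.191772 + 0.059164 = 0.2509. C = 1 - H(p) = 1 - 0.2509 = 0.7491

0.7491 bits


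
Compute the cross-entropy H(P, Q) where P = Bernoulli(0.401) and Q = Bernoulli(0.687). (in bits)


H(P,Q) = -p*log2(q) - (1-p)*log2(1-q). -0.401*log2(0.687) = 0.217189; -0.599*log2(0.313) = 1.003783. H(P,Q) = 0.217189 + 1.003783 = 1.221

1.221 bits


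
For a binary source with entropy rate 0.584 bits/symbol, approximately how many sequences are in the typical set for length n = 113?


log2|A_typical| = nH = 113 * 0.584 = 65.992, so |A_typical| ~ 2^65.992 = 7.338e+19

7.338e+19


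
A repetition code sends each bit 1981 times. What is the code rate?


Rate = k/n = 1/1981

1/1981


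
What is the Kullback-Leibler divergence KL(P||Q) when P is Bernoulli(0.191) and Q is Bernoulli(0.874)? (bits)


KL = p*log2(p/q) + (1-p)*log2((1-p)/(1-q)) = 0.191*log2(0.191/0.874) + 0.809*log2(0.809/0.126) = 1.7513

1.7513 bits


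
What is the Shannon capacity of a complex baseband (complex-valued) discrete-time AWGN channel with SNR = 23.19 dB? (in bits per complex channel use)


SNR_linear = 10^(23.19/10) = 208.4491; C = log2(1 + SNR_linear) = log2(1 + 208.4491) = 7.7105

7.7105 bits/channel use


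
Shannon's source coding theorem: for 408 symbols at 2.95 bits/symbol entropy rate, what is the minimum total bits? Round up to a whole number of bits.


Minimum bits >= n * H = 408 * 2.95 = 1203.6, rounded up to a whole number of bits = 1204

1204 bits


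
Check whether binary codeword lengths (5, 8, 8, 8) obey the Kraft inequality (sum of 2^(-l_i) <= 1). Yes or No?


Kraft sum = sum(2^(-l_i)) = 0.043, need <= 1. Result: satisfied (a binary prefix-free code with these lengths exists)

Yes


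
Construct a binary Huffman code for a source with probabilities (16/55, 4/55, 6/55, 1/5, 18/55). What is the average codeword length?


Huffman construction (repeatedly merge the two least-probable nodes; each merge adds 1 bit to every symbol beneath it): 4/55 + 6/55 = 2/11; 2/11 + 1/5 = 21/55; 16/55 + 18/55 = 34/55; 21/55 + 34/55 = 1. Resulting codeword lengths (in the order the probabilities were given): (2, 3, 3, 2, 2). L_avg = sum(p_i * l_i) = 16/55*2 + 4/55*3 + 6/55*3 + 1/5*2 + 18/55*2 = 24/11 = 2.1818

2.1818 bits


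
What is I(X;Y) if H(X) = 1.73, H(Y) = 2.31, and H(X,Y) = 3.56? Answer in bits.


I(X;Y) = H(X) + H(Y) - H(X,Y) = 1.73 + 2.31 - 3.56 = 0.48

0.48 bits


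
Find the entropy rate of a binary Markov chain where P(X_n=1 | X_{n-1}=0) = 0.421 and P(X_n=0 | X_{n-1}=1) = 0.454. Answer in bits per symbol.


Stationary distribution: pi_0 = p10/(p01+p10) = 0.5189, pi_1 = 0.4811. Entropy rate H' = pi_0*H(p01) + pi_1*H(p10) = 0.5189*0.9819 + 0.4811*0.9939 = 0.9877

0.9877 bits/symbol


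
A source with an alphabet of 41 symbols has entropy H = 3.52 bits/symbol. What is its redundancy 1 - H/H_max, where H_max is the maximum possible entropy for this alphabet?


H_max = log2(K) = log2(41) = 5.3576 bits/symbol. Redundancy = 1 - H/H_max = 1 - 3.52/5.3576 = 1 - 0.657 = 0.343

0.343


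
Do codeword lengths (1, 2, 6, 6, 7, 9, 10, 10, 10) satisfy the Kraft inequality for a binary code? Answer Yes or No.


Kraft sum = sum(2^(-l_i)) = 0.7939, need <= 1. Result: satisfied (a binary prefix-free code with these lengths exists)

Yes


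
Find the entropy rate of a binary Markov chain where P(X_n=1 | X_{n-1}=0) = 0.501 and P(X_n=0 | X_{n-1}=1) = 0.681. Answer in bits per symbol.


Stationary distribution: pi_0 = p10/(p01+p10) = 0.5761, pi_1 = 0.4239. Entropy rate H' = pi_0*H(p01) + pi_1*H(p10) = 0.5761*1.0 + 0.4239*0.9033 = 0.959

0.959 bits/symbol


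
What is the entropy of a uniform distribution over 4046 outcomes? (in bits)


H = log2(n) = log2(4046) = 11.9823

11.9823 bits


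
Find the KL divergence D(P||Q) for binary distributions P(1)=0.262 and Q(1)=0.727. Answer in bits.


KL = p*log2(p/q) + (1-p)*log2((1-p)/(1-q)) = 0.262*log2(0.262/0.727) + 0.738*log2(0.738/0.273) = 0.6731

0.6731 bits


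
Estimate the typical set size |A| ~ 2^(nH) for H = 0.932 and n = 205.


log2|A_typical| = nH = 205 * 0.932 = 191.06, so |A_typical| ~ 2^191.06 = 3.272e+57

3.272e+57


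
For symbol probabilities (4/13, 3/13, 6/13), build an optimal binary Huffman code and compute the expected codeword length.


Huffman construction (repeatedly merge the two least-probable nodes; each merge adds 1 bit to every symbol beneath it): 3/13 + 4/13 = 7/13; 6/13 + 7/13 = 1. Resulting codeword lengths (in the order the probabilities were given): (2, 2, 1). L_avg = sum(p_i * l_i) = 4/13*2 + 3/13*2 + 6/13*1 = 20/13 = 1.5385

1.5385 bits


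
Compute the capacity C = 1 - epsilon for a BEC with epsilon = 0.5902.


C = 1 - epsilon = 1 - 0.5902 = 0.4098

0.4098 bits


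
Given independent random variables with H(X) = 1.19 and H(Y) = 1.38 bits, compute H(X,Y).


For independent variables, H(X,Y) = H(X) + H(Y) = 1.19 + 1.38 = 2.57

2.57 bits


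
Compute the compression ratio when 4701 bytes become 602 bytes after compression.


Ratio = original / compressed = 4701 / 602 = 7.809

7.809


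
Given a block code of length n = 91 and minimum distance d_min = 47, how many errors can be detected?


Detection capability = d_min - 1 = 47 - 1 = 46

46 errors


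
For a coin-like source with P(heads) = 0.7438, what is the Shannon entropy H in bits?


H = -p*log2(p) - (1-p)*log2(1-p). -0.7438*log2(0.7438) = 0.317613; -0.2562*log2(0.2562) = 0.503345. H = 0.317613 + 0.503345 = 0.821

0.821 bits


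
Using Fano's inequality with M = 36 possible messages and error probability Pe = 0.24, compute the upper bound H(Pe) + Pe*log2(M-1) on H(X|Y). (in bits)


H(Pe) = -Pe*log2(Pe) - (1-Pe)*log2(1-Pe) = -0.24*log2(0.24) - 0.76*log2(0.76) = 0.494134 + 0.300906 = 0.795. Pe*log2(M-1) = 0.24*log2(35) = 1.231028. Bound = H(Pe) + Pe*log2(M-1) = 0.494134 + 0.300906 + 1.231028 = 2.0261

2.0261 bits


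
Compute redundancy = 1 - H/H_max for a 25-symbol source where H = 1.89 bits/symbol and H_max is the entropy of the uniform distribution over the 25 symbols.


H_max = log2(K) = log2(25) = 4.6439 bits/symbol. Redundancy = 1 - H/H_max = 1 - 1.89/4.6439 = 1 - 0.407 = 0.593

0.593


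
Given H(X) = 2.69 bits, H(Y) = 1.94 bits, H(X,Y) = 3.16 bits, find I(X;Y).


I(X;Y) = H(X) + H(Y) - H(X,Y) = 2.69 + 1.94 - 3.16 = 1.47

1.47 bits


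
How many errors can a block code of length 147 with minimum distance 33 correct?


Correction capability = floor((d-1)/2) = floor((33-1)/2) = 16

16 errors


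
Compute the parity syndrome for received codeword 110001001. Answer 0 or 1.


Syndrome = XOR of all bits = 1 XOR 1 XOR 0 XOR 0 XOR 0 XOR 1 XOR 0 XOR 0 XOR 1 = 0

0


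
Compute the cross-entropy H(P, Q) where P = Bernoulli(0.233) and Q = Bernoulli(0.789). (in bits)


H(P,Q) = -p*log2(q) - (1-p)*log2(1-q). -0.233*log2(0.789) = 0.079663; -0.767*log2(0.211) = 1.721673. H(P,Q) = 0.079663 + 1.721673 = 1.8013

1.8013 bits


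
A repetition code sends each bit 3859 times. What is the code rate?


Rate = k/n = 1/3859

1/3859


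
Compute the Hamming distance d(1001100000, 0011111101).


Count differing positions: ^ . ^ . . ^ ^ ^ . ^ = 6 differences

6


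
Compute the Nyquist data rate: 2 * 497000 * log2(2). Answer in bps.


Rate = 2 * B * log2(M) = 2 * 497000 * 1.0 = 994000.0

994000.0 bps


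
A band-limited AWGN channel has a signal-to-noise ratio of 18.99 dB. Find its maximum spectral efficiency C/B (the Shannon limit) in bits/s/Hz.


SNR_linear = 10^(18.99/10) = 79.2501; C/B = log2(1 + SNR_linear) = log2(1 + 79.2501) = 6.3264

6.3264 bits/s/Hz


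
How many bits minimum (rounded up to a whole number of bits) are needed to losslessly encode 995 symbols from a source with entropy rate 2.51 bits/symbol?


Minimum bits >= n * H = 995 * 2.51 = 2497.45, rounded up to a whole number of bits = 2498

2498 bits


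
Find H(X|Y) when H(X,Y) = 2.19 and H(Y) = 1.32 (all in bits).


H(X|Y) = H(X,Y) - H(Y) = 2.19 - 1.32 = 0.87

0.87 bits


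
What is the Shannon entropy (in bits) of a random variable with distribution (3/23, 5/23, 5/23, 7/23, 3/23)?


H = -sum(p_i * log2(p_i)). Terms: -(3/23)*log2(3/23) = 0.383296; -(5/23)*log2(5/23) = 0.478616; -(5/23)*log2(5/23) = 0.478616; -(7/23)*log2(7/23) = 0.522324; -(3/23)*log2(3/23) = 0.383296. H = 0.383296 + 0.478616 + 0.478616 + 0.522324 + 0.383296 = 2.2461

2.2461 bits


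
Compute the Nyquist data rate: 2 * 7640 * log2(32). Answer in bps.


Rate = 2 * B * log2(M) = 2 * 7640 * 5.0 = 76400.0

76400.0 bps


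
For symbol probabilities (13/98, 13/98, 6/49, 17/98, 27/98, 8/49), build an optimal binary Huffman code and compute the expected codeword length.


Huffman construction (repeatedly merge the two least-probable nodes; each merge adds 1 bit to every symbol beneath it): 6/49 + 13/98 = 25/98; 13/98 + 8/49 = 29/98; 17/98 + 25/98 = 3/7; 27/98 + 29/98 = 4/7; 3/7 + 4/7 = 1. Resulting codeword lengths (in the order the probabilities were given): (3, 3, 3, 2, 2, 3). L_avg = sum(p_i * l_i) = 13/98*3 + 13/98*3 + 6/49*3 + 17/98*2 + 27/98*2 + 8/49*3 = 125/49 = 2.551

2.551 bits


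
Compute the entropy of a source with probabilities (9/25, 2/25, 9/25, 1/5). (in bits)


H = -sum(p_i * log2(p_i)). Terms: -(9/25)*log2(9/25) = 0.530615; -(2/25)*log2(2/25) = 0.291508; -(9/25)*log2(9/25) = 0.530615; -(1/5)*log2(1/5) = 0.464386. H = 0.530615 + 0.291508 + 0.530615 + 0.464386 = 1.8171

1.8171 bits


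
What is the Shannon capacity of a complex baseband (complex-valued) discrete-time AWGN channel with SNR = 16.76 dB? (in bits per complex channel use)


SNR_linear = 10^(16.76/10) = 47.4242; C = log2(1 + SNR_linear) = log2(1 + 47.4242) = 5.5977

5.5977 bits/channel use


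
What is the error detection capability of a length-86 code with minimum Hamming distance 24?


Detection capability = d_min - 1 = 24 - 1 = 23

23 errors


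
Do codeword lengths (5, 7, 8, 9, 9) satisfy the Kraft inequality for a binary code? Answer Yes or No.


Kraft sum = sum(2^(-l_i)) = 0.0469, need <= 1. Result: satisfied (a binary prefix-free code with these lengths exists)

Yes


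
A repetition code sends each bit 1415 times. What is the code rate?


Rate = k/n = 1/1415

1/1415


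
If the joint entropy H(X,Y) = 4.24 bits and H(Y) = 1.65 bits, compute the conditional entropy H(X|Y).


H(X|Y) = H(X,Y) - H(Y) = 4.24 - 1.65 = 2.59

2.59 bits


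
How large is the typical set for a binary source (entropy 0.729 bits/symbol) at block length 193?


log2|A_typical| = nH = 193 * 0.729 = 140.697, so |A_typical| ~ 2^140.697 = 2.260e+42

2.260e+42


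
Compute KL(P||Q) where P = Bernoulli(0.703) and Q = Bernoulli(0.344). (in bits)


KL = p*log2(p/q) + (1-p)*log2((1-p)/(1-q)) = 0.703*log2(0.703/0.344) + 0.297*log2(0.297/0.656) = 0.3853

0.3853 bits


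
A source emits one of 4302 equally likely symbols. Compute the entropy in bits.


H = log2(n) = log2(4302) = 12.0708

12.0708 bits


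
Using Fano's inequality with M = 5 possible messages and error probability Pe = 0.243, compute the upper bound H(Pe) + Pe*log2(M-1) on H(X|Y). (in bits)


H(Pe) = -Pe*log2(Pe) - (1-Pe)*log2(1-Pe) = -0.243*log2(0.243) - 0.757*log2(0.757) = 0.495956 + 0.304038 = 0.8. Pe*log2(M-1) = 0.243*log2(4) = 0.486000. Bound = H(Pe) + Pe*log2(M-1) = 0.495956 + 0.304038 + 0.486000 = 1.286

1.286 bits


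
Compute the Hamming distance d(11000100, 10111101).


Count differing positions: . ^ ^ ^ ^ . . ^ = 5 differences

5


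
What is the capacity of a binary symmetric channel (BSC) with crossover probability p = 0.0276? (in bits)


H(p) = -p*log2(p) - (1-p)*log2(1-p) = -0.0276*log2(0.0276) - 0.9724*log2(0.9724) = 0.142946 + 0.039264 = 0.1822. C = 1 - H(p) = 1 - 0.1822 = 0.8178

0.8178 bits


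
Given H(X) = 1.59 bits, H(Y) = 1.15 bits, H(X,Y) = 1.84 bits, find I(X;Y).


I(X;Y) = H(X) + H(Y) - H(X,Y) = 1.59 + 1.15 - 1.84 = 0.9

0.9 bits


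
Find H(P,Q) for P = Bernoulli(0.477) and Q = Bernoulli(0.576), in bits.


H(P,Q) = -p*log2(q) - (1-p)*log2(1-q). -0.477*log2(0.576) = 0.379625; -0.523*log2(0.424) = 0.647403. H(P,Q) = 0.379625 + 0.647403 = 1.027

1.027 bits


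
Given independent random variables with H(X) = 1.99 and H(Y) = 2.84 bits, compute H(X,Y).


For independent variables, H(X,Y) = H(X) + H(Y) = 1.99 + 2.84 = 4.83

4.83 bits


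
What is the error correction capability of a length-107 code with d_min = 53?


Correction capability = floor((d-1)/2) = floor((53-1)/2) = 26

26 errors


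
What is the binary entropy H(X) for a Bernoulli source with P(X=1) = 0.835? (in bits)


H = -p*log2(p) - (1-p)*log2(1-p). -0.835*log2(0.835) = 0.217227; -0.165*log2(0.165) = 0.428911. H = 0.217227 + 0.428911 = 0.6461

0.6461 bits


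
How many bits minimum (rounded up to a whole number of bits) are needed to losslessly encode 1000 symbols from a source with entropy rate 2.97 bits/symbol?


Minimum bits >= n * H = 1000 * 2.97 = 2970.0, rounded up to a whole number of bits = 2970

2970 bits


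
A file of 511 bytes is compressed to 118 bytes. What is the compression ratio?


Ratio = original / compressed = 511 / 118 = 4.3305

4.3305


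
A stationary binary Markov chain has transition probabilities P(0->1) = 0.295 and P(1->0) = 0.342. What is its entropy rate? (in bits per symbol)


Stationary distribution: pi_0 = p10/(p01+p10) = 0.5369, pi_1 = 0.4631. Entropy rate H' = pi_0*H(p01) + pi_1*H(p10) = 0.5369*0.8751 + 0.4631*0.9267 = 0.899

0.899 bits/symbol


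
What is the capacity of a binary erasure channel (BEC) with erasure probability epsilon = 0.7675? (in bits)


C = 1 - epsilon = 1 - 0.7675 = 0.2325

0.2325 bits


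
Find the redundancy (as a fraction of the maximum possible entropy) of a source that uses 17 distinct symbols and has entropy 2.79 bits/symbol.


H_max = log2(K) = log2(17) = 4.0875 bits/symbol. Redundancy = 1 - H/H_max = 1 - 2.79/4.0875 = 1 - 0.6826 = 0.3174

0.3174


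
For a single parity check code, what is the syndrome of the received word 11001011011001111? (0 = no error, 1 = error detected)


Syndrome = XOR of all bits = 1 XOR 1 XOR 0 XOR 0 XOR 1 XOR 0 XOR 1 XOR 1 XOR 0 XOR 1 XOR 1 XOR 0 XOR 0 XOR 1 XOR 1 XOR 1 XOR 1 = 1

1
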